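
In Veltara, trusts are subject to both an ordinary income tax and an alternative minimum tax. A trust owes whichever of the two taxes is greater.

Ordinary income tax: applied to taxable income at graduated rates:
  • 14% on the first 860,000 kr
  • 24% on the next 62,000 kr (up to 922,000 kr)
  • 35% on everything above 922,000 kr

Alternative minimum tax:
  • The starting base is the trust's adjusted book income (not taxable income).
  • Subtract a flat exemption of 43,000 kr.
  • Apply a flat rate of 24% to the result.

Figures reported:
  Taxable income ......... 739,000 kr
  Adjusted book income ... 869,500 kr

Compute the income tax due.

Ordinary income tax:
  739,000 kr × 14% = 103,460 kr

Alternative minimum tax:
  Base (adjusted book income): 869,500 kr
  Less exemption 43,000 kr → base 826,500 kr
  826,500 kr × 24% = 198,360 kr

198,360 kr > 103,460 kr, so the alternative minimum tax is the binding amount.

198,360 kr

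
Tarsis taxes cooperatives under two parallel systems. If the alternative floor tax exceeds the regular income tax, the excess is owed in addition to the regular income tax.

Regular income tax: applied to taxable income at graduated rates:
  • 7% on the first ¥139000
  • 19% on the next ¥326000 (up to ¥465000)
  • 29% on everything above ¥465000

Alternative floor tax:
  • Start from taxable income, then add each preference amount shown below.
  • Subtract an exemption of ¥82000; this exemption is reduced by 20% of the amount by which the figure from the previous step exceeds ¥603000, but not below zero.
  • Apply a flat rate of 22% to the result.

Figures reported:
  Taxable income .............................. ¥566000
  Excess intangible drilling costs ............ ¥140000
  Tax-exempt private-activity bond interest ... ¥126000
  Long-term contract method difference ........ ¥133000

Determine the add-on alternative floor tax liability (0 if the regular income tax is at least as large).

Regular income tax:
  ¥139000 × 7% = ¥9730
  ¥326000 × 19% = ¥61940
  ¥101000 × 29% = ¥29290
  → ¥100960

Alternative floor tax:
  Adjusted income: ¥566000 + ¥140000 + ¥126000 + ¥133000 = ¥965000
  Exemption: ¥82000 − 20% × (¥965000 − ¥603000) = ¥82000 − ¥72400 = ¥9600
  Base: ¥965000 − ¥9600 = ¥955400
  ¥955400 × 22% = ¥210188

Excess of alternative floor tax over regular income tax: ¥210188 − ¥100960 = ¥109228.

¥109228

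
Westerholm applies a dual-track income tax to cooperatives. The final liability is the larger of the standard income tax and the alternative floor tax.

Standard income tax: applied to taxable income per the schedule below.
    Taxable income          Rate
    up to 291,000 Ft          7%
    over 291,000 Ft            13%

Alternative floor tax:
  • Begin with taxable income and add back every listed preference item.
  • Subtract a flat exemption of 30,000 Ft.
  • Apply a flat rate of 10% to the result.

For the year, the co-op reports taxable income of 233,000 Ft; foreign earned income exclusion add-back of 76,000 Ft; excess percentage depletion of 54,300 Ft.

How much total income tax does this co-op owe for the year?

33,330 Ft

Standard income tax:
  233,000 Ft × 7% = 16,310 Ft

Alternative floor tax:
  Adjusted income: 233,000 Ft + 76,000 Ft + 54,300 Ft = 363,300 Ft
  Less exemption 30,000 Ft → base 333,300 Ft
  333,300 Ft × 10% = 33,330 Ft

33,330 Ft > 16,310 Ft, so the alternative floor tax is the binding amount.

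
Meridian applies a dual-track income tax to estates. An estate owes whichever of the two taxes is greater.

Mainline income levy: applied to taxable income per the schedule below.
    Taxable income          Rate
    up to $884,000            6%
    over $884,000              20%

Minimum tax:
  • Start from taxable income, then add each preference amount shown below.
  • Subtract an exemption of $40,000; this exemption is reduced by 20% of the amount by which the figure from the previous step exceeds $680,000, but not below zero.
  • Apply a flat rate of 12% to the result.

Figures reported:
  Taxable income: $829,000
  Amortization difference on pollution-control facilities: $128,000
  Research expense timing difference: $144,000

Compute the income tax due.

$132,120

Minimum tax:
  Adjusted income: $829,000 + $128,000 + $144,000 = $1,101,000
  Exemption: 20% × ($1,101,000 − $680,000) = $84,200 ≥ $40,000, so the exemption is fully phased out
  Base: $1,101,000 − $0 = $1,101,000
  $1,101,000 × 12% = $132,120

Mainline income levy:
  $829,000 × 6% = $49,740

$132,120 > $49,740, so the minimum tax is the binding amount.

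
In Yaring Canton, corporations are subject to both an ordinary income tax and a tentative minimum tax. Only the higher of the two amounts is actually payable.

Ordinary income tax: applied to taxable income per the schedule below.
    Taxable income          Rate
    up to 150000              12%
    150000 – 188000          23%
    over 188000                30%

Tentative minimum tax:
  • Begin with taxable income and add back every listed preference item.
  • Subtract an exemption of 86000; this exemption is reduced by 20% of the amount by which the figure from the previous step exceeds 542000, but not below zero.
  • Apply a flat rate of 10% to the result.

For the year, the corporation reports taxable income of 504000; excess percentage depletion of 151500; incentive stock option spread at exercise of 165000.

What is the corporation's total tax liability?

Tentative minimum tax:
  Adjusted income: 504000 + 151500 + 165000 = 820500
  Exemption: 86000 − 20% × (820500 − 542000) = 86000 − 55700 = 30300
  Base: 820500 − 30300 = 790200
  790200 × 10% = 79020

Ordinary income tax:
  150000 × 12% = 18000
  38000 × 23% = 8740
  316000 × 30% = 94800
  → 121540

121540 > 79020, so the ordinary income tax governs.

121540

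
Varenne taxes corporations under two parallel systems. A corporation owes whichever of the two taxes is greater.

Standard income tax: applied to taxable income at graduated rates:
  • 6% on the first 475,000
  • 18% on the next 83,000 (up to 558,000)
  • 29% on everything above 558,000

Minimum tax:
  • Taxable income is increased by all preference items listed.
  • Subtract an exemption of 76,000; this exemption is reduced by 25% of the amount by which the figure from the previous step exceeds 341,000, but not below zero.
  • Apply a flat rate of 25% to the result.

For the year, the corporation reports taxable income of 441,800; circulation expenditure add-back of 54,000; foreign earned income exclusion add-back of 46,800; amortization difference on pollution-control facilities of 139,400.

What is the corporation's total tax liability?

Standard income tax:
  441,800 × 6% = 26,508

Minimum tax:
  Adjusted income: 441,800 + 54,000 + 46,800 + 139,400 = 682,000
  Exemption: 25% × (682,000 − 341,000) = 85,250 ≥ 76,000, so the exemption is fully phased out
  Base: 682,000 − 0 = 682,000
  682,000 × 25% = 170,500

170,500 > 26,508, so the minimum tax is the binding amount.

170,500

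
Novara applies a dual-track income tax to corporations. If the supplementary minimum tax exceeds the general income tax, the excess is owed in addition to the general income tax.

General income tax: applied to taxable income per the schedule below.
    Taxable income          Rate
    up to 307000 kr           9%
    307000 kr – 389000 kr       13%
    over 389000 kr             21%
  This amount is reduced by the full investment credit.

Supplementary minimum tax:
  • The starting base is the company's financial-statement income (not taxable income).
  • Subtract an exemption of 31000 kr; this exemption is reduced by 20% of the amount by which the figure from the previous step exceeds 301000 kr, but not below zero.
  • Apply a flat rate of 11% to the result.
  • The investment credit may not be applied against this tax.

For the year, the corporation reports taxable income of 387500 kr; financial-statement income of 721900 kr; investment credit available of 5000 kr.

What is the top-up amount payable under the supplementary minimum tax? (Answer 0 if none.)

Supplementary minimum tax:
  Base (financial-statement income): 721900 kr
  Exemption: 20% × (721900 kr − 301000 kr) = 84180 kr ≥ 31000 kr, so the exemption is fully phased out
  Base: 721900 kr − 0 kr = 721900 kr
  721900 kr × 11% = 79409 kr

General income tax:
  307000 kr × 9% = 27630 kr
  80500 kr × 13% = 10465 kr
  → 38095 kr
  Less investment credit 5000 kr → 33095 kr

Excess of supplementary minimum tax over general income tax: 79409 kr − 33095 kr = 46314 kr.

46314 kr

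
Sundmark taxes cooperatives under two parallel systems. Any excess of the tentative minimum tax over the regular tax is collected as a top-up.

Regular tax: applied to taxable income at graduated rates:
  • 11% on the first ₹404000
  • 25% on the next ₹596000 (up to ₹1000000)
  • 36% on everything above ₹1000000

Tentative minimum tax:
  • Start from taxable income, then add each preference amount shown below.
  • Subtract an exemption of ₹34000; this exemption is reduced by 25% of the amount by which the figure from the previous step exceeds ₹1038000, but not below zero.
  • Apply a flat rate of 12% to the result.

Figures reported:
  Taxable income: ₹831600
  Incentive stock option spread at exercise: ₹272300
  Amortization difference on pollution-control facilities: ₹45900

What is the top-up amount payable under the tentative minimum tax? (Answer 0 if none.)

Tentative minimum tax:
  Adjusted income: ₹831600 + ₹272300 + ₹45900 = ₹1149800
  Exemption: ₹34000 − 25% × (₹1149800 − ₹1038000) = ₹34000 − ₹27950 = ₹6050
  Base: ₹1149800 − ₹6050 = ₹1143750
  ₹1143750 × 12% = ₹137250

Regular tax:
  ₹404000 × 11% = ₹44440
  ₹427600 × 25% = ₹106900
  → ₹151340

₹137250 ≤ ₹151340, so no add-on is due.

₹0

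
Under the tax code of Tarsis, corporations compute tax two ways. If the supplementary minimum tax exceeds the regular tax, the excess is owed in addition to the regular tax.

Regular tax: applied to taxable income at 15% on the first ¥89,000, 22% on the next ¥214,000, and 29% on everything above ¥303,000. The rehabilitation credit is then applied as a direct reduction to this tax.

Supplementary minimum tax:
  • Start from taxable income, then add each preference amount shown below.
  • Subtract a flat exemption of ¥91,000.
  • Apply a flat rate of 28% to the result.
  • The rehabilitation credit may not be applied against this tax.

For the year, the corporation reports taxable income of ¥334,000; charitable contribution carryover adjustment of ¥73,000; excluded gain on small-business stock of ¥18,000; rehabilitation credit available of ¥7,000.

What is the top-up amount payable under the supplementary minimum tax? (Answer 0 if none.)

Regular tax:
  ¥89,000 × 15% = ¥13,350
  ¥214,000 × 22% = ¥47,080
  ¥31,000 × 29% = ¥8,990
  → ¥69,420
  Less rehabilitation credit ¥7,000 → ¥62,420

Supplementary minimum tax:
  Adjusted income: ¥334,000 + ¥73,000 + ¥18,000 = ¥425,000
  Less exemption ¥91,000 → base ¥334,000
  ¥334,000 × 28% = ¥93,520

Excess of supplementary minimum tax over regular tax: ¥93,520 − ¥62,420 = ¥31,100.

¥31,100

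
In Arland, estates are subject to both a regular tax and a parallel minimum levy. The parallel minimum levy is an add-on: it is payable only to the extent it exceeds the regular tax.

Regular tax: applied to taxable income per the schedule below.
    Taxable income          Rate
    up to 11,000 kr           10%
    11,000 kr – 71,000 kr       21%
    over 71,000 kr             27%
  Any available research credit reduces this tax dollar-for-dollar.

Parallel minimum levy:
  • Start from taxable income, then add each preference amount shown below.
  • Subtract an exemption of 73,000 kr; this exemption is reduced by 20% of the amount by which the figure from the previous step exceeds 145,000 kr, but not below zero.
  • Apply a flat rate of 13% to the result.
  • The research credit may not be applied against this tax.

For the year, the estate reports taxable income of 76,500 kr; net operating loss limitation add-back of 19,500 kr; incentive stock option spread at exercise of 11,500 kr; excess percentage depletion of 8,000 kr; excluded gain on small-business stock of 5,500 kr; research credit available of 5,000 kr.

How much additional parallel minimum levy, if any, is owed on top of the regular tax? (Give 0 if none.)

Parallel minimum levy:
  Adjusted income: 76,500 kr + 19,500 kr + 11,500 kr + 8,000 kr + 5,500 kr = 121,000 kr
  Exemption: 121,000 kr ≤ 145,000 kr, so full 73,000 kr applies
  Base: 121,000 kr − 73,000 kr = 48,000 kr
  48,000 kr × 13% = 6,240 kr

Regular tax:
  11,000 kr × 10% = 1,100 kr
  60,000 kr × 21% = 12,600 kr
  5,500 kr × 27% = 1,485 kr
  → 15,185 kr
  Less research credit 5,000 kr → 10,185 kr

6,240 kr ≤ 10,185 kr, so no add-on is due.

0 kr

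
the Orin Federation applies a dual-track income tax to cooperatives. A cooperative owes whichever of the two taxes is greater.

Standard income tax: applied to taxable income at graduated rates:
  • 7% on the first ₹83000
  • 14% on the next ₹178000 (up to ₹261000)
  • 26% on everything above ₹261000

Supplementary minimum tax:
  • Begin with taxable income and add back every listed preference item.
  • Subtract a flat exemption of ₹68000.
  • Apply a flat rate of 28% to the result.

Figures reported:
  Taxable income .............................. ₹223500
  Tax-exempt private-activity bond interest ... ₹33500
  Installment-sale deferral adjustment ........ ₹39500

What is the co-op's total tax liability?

Supplementary minimum tax:
  Adjusted income: ₹223500 + ₹33500 + ₹39500 = ₹296500
  Less exemption ₹68000 → base ₹228500
  ₹228500 × 28% = ₹63980

Standard income tax:
  ₹83000 × 7% = ₹5810
  ₹140500 × 14% = ₹19670
  → ₹25480

₹63980 > ₹25480, so the supplementary minimum tax is the binding amount.

₹63980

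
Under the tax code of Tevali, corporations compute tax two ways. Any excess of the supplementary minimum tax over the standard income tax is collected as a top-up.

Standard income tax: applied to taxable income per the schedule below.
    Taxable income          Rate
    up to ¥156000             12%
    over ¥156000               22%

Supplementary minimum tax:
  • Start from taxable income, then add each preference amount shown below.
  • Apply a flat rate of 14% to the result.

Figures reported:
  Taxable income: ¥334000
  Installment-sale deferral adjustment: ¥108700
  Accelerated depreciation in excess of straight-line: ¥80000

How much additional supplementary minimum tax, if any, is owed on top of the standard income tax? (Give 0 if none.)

Supplementary minimum tax:
  Adjusted income: ¥334000 + ¥108700 + ¥80000 = ¥522700
  ¥522700 × 14% = ¥73178

Standard income tax:
  ¥156000 × 12% = ¥18720
  ¥178000 × 22% = ¥39160
  → ¥57880

Excess of supplementary minimum tax over standard income tax: ¥73178 − ¥57880 = ¥15298.

¥15298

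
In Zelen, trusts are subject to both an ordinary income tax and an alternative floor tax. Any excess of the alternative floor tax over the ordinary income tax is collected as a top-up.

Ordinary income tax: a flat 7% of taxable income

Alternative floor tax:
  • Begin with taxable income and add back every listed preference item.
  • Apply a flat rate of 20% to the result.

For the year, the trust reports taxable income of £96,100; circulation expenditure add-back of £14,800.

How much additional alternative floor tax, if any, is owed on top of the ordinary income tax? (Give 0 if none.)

Alternative floor tax:
  Adjusted income: £96,100 + £14,800 = £110,900
  £110,900 × 20% = £22,180

Ordinary income tax:
  £96,100 × 7% = £6,727

Excess of alternative floor tax over ordinary income tax: £22,180 − £6,727 = £15,453.

£15,453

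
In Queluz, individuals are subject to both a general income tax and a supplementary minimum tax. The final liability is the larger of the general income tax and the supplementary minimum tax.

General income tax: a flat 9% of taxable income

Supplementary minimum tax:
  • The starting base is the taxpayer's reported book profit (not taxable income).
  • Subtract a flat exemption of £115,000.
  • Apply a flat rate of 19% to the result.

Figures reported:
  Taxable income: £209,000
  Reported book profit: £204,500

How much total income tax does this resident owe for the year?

General income tax:
  £209,000 × 9% = £18,810

Supplementary minimum tax:
  Base (reported book profit): £204,500
  Less exemption £115,000 → base £89,500
  £89,500 × 19% = £17,005

£18,810 > £17,005, so the general income tax governs.

£18,810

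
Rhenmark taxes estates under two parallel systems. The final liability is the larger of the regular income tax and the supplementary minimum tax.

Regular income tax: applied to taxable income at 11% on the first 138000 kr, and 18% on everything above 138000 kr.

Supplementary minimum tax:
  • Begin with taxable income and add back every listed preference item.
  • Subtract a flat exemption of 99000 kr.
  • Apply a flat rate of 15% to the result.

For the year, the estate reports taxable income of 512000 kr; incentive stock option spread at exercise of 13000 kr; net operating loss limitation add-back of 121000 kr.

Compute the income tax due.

82500 kr

Regular income tax:
  138000 kr × 11% = 15180 kr
  374000 kr × 18% = 67320 kr
  → 82500 kr

Supplementary minimum tax:
  Adjusted income: 512000 kr + 13000 kr + 121000 kr = 646000 kr
  Less exemption 99000 kr → base 547000 kr
  547000 kr × 15% = 82050 kr

82500 kr > 82050 kr, so the regular income tax governs.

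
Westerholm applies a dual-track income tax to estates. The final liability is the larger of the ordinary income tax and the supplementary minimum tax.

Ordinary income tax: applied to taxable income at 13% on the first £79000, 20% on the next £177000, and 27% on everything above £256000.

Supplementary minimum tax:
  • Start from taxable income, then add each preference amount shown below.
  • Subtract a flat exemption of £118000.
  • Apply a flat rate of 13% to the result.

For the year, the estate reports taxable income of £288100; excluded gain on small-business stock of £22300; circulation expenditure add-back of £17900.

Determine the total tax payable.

£54337

Supplementary minimum tax:
  Adjusted income: £288100 + £22300 + £17900 = £328300
  Less exemption £118000 → base £210300
  £210300 × 13% = £27339

Ordinary income tax:
  £79000 × 13% = £10270
  £177000 × 20% = £35400
  £32100 × 27% = £8667
  → £54337

£54337 > £27339, so the ordinary income tax governs.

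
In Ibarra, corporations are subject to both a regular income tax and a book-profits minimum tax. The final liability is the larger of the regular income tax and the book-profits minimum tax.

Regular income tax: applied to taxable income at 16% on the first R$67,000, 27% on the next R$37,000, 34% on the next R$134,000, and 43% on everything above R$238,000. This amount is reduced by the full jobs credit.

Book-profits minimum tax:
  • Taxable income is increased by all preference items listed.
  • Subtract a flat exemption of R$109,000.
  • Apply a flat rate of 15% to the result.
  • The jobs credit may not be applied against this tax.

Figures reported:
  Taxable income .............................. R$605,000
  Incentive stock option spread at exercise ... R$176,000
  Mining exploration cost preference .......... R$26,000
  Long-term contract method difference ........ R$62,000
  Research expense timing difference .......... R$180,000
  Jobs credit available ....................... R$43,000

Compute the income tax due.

R$181,080

Book-profits minimum tax:
  Adjusted income: R$605,000 + R$176,000 + R$26,000 + R$62,000 + R$180,000 = R$1,049,000
  Less exemption R$109,000 → base R$940,000
  R$940,000 × 15% = R$141,000

Regular income tax:
  R$67,000 × 16% = R$10,720
  R$37,000 × 27% = R$9,990
  R$134,000 × 34% = R$45,560
  R$367,000 × 43% = R$157,810
  → R$224,080
  Less jobs credit R$43,000 → R$181,080

R$181,080 > R$141,000, so the regular income tax governs.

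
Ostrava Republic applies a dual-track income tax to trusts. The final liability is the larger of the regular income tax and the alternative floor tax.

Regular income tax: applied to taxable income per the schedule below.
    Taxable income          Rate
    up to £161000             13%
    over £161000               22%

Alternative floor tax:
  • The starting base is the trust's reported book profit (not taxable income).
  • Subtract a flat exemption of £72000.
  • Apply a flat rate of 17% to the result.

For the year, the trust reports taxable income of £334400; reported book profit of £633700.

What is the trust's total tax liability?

Regular income tax:
  £161000 × 13% = £20930
  £173400 × 22% = £38148
  → £59078

Alternative floor tax:
  Base (reported book profit): £633700
  Less exemption £72000 → base £561700
  £561700 × 17% = £95489

£95489 > £59078, so the alternative floor tax is the binding amount.

£95489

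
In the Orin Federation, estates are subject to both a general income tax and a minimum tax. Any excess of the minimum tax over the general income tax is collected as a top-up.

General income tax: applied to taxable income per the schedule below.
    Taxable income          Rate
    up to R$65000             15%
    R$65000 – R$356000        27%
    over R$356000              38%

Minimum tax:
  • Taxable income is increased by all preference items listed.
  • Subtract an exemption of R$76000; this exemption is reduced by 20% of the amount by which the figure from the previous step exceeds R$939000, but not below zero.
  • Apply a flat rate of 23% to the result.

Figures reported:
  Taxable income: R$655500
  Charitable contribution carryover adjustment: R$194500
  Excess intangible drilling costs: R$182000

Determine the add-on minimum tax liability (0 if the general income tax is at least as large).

R$22028

Minimum tax:
  Adjusted income: R$655500 + R$194500 + R$182000 = R$1032000
  Exemption: R$76000 − 20% × (R$1032000 − R$939000) = R$76000 − R$18600 = R$57400
  Base: R$1032000 − R$57400 = R$974600
  R$974600 × 23% = R$224158

General income tax:
  R$65000 × 15% = R$9750
  R$291000 × 27% = R$78570
  R$299500 × 38% = R$113810
  → R$202130

Excess of minimum tax over general income tax: R$224158 − R$202130 = R$22028.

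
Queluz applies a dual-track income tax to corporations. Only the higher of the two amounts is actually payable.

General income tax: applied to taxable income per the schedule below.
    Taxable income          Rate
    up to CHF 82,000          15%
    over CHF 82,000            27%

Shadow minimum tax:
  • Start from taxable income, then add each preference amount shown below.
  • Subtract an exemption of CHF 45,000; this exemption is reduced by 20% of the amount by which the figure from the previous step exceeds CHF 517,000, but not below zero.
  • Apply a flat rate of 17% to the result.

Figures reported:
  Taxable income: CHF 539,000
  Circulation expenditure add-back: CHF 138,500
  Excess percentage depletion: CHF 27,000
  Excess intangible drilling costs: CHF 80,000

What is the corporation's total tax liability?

CHF 135,690

General income tax:
  CHF 82,000 × 15% = CHF 12,300
  CHF 457,000 × 27% = CHF 123,390
  → CHF 135,690

Shadow minimum tax:
  Adjusted income: CHF 539,000 + CHF 138,500 + CHF 27,000 + CHF 80,000 = CHF 784,500
  Exemption: 20% × (CHF 784,500 − CHF 517,000) = CHF 53,500 ≥ CHF 45,000, so the exemption is fully phased out
  Base: CHF 784,500 − CHF 0 = CHF 784,500
  CHF 784,500 × 17% = CHF 133,365

CHF 135,690 > CHF 133,365, so the general income tax governs.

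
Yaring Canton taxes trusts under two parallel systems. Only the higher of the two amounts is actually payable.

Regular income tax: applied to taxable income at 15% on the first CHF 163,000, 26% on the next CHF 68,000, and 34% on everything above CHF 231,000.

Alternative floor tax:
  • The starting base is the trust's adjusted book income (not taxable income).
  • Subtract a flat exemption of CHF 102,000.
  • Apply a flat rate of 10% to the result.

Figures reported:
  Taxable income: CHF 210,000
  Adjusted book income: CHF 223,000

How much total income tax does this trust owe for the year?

CHF 36,670

Regular income tax:
  CHF 163,000 × 15% = CHF 24,450
  CHF 47,000 × 26% = CHF 12,220
  → CHF 36,670

Alternative floor tax:
  Base (adjusted book income): CHF 223,000
  Less exemption CHF 102,000 → base CHF 121,000
  CHF 121,000 × 10% = CHF 12,100

CHF 36,670 > CHF 12,100, so the regular income tax governs.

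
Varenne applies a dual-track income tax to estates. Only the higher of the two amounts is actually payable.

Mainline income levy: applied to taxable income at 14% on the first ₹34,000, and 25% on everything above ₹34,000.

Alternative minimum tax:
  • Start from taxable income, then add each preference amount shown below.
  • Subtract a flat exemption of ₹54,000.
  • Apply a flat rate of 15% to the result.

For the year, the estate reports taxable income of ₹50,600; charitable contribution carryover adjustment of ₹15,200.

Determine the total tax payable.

₹8,910

Mainline income levy:
  ₹34,000 × 14% = ₹4,760
  ₹16,600 × 25% = ₹4,150
  → ₹8,910

Alternative minimum tax:
  Adjusted income: ₹50,600 + ₹15,200 = ₹65,800
  Less exemption ₹54,000 → base ₹11,800
  ₹11,800 × 15% = ₹1,770

₹8,910 > ₹1,770, so the mainline income levy governs.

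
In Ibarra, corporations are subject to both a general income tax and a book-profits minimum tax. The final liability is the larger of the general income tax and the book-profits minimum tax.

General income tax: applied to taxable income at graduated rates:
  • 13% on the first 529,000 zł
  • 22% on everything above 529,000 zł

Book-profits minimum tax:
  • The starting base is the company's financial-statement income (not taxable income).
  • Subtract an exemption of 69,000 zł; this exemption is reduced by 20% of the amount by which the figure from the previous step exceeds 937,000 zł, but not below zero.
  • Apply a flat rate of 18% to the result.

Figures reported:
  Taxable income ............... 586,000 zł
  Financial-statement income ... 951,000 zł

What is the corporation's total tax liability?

Book-profits minimum tax:
  Base (financial-statement income): 951,000 zł
  Exemption: 69,000 zł − 20% × (951,000 zł − 937,000 zł) = 69,000 zł − 2,800 zł = 66,200 zł
  Base: 951,000 zł − 66,200 zł = 884,800 zł
  884,800 zł × 18% = 159,264 zł

General income tax:
  529,000 zł × 13% = 68,770 zł
  57,000 zł × 22% = 12,540 zł
  → 81,310 zł

159,264 zł > 81,310 zł, so the book-profits minimum tax is the binding amount.

159,264 zł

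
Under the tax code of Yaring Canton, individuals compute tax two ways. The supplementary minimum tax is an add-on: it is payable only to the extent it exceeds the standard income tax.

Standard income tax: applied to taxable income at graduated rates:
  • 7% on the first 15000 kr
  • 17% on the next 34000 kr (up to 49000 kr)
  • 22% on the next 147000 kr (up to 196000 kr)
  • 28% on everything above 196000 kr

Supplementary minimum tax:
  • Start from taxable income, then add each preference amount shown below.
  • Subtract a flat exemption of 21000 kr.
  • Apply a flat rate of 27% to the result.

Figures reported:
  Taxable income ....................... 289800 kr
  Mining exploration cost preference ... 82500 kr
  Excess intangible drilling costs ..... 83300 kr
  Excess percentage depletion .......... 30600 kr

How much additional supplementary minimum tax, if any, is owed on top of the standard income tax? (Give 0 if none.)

Supplementary minimum tax:
  Adjusted income: 289800 kr + 82500 kr + 83300 kr + 30600 kr = 486200 kr
  Less exemption 21000 kr → base 465200 kr
  465200 kr × 27% = 125604 kr

Standard income tax:
  15000 kr × 7% = 1050 kr
  34000 kr × 17% = 5780 kr
  147000 kr × 22% = 32340 kr
  93800 kr × 28% = 26264 kr
  → 65434 kr

Excess of supplementary minimum tax over standard income tax: 125604 kr − 65434 kr = 60170 kr.

60170 kr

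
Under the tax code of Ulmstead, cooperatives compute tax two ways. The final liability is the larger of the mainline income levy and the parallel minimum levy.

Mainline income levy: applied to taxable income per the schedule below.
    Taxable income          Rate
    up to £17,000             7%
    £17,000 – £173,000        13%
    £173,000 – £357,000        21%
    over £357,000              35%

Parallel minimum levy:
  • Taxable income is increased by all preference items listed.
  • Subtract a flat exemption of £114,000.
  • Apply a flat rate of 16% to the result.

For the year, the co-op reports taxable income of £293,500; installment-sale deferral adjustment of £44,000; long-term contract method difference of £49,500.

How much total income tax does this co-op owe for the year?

£46,775

Mainline income levy:
  £17,000 × 7% = £1,190
  £156,000 × 13% = £20,280
  £120,500 × 21% = £25,305
  → £46,775

Parallel minimum levy:
  Adjusted income: £293,500 + £44,000 + £49,500 = £387,000
  Less exemption £114,000 → base £273,000
  £273,000 × 16% = £43,680

£46,775 > £43,680, so the mainline income levy governs.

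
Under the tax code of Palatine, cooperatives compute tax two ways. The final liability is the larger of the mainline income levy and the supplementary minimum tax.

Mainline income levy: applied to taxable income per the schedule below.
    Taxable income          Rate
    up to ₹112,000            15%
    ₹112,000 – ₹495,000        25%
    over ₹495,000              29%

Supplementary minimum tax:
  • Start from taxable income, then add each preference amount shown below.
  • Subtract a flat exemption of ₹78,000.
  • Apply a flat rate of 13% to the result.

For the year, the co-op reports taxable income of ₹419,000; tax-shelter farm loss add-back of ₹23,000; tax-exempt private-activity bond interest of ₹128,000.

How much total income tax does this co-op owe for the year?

Supplementary minimum tax:
  Adjusted income: ₹419,000 + ₹23,000 + ₹128,000 = ₹570,000
  Less exemption ₹78,000 → base ₹492,000
  ₹492,000 × 13% = ₹63,960

Mainline income levy:
  ₹112,000 × 15% = ₹16,800
  ₹307,000 × 25% = ₹76,750
  → ₹93,550

₹93,550 > ₹63,960, so the mainline income levy governs.

₹93,550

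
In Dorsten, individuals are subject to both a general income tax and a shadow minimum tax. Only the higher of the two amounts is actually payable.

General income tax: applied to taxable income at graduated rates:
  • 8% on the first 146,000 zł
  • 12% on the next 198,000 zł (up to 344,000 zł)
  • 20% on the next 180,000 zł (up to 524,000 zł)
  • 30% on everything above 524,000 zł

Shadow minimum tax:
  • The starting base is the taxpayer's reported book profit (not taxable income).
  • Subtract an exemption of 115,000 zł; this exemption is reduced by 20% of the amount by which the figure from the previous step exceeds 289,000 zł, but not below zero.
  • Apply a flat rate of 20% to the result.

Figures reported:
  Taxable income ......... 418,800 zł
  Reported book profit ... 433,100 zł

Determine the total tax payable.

69,384 zł

Shadow minimum tax:
  Base (reported book profit): 433,100 zł
  Exemption: 115,000 zł − 20% × (433,100 zł − 289,000 zł) = 115,000 zł − 28,820 zł = 86,180 zł
  Base: 433,100 zł − 86,180 zł = 346,920 zł
  346,920 zł × 20% = 69,384 zł

General income tax:
  146,000 zł × 8% = 11,680 zł
  198,000 zł × 12% = 23,760 zł
  74,800 zł × 20% = 14,960 zł
  → 50,400 zł

69,384 zł > 50,400 zł, so the shadow minimum tax is the binding amount.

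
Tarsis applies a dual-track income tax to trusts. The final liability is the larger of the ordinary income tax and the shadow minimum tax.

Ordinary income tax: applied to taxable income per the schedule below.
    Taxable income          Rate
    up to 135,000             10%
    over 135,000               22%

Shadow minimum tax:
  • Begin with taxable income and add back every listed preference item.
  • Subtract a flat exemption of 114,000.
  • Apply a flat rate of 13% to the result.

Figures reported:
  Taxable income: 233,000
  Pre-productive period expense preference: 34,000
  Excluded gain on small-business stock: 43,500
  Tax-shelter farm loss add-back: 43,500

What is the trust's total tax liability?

Shadow minimum tax:
  Adjusted income: 233,000 + 34,000 + 43,500 + 43,500 = 354,000
  Less exemption 114,000 → base 240,000
  240,000 × 13% = 31,200

Ordinary income tax:
  135,000 × 10% = 13,500
  98,000 × 22% = 21,560
  → 35,060

35,060 > 31,200, so the ordinary income tax governs.

35,060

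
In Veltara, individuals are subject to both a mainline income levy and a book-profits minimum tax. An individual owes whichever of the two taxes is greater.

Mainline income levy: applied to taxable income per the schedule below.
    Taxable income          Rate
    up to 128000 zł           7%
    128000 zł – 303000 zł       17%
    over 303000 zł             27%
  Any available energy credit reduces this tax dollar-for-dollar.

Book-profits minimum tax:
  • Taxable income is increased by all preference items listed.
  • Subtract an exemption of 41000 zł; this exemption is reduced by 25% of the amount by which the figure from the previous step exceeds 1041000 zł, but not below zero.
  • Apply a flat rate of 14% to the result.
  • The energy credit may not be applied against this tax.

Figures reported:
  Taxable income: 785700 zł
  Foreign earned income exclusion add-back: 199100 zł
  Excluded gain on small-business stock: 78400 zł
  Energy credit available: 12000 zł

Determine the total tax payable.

Book-profits minimum tax:
  Adjusted income: 785700 zł + 199100 zł + 78400 zł = 1063200 zł
  Exemption: 41000 zł − 25% × (1063200 zł − 1041000 zł) = 41000 zł − 5550 zł = 35450 zł
  Base: 1063200 zł − 35450 zł = 1027750 zł
  1027750 zł × 14% = 143885 zł

Mainline income levy:
  128000 zł × 7% = 8960 zł
  175000 zł × 17% = 29750 zł
  482700 zł × 27% = 130329 zł
  → 169039 zł
  Less energy credit 12000 zł → 157039 zł

157039 zł > 143885 zł, so the mainline income levy governs.

157039 zł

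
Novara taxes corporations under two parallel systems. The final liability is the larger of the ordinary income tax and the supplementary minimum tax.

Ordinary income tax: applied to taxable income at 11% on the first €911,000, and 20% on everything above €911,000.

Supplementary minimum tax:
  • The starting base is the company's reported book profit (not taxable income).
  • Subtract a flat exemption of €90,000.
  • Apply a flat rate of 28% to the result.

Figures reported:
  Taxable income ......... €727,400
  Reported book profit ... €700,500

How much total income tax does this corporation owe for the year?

Ordinary income tax:
  €727,400 × 11% = €80,014

Supplementary minimum tax:
  Base (reported book profit): €700,500
  Less exemption €90,000 → base €610,500
  €610,500 × 28% = €170,940

€170,940 > €80,014, so the supplementary minimum tax is the binding amount.

€170,940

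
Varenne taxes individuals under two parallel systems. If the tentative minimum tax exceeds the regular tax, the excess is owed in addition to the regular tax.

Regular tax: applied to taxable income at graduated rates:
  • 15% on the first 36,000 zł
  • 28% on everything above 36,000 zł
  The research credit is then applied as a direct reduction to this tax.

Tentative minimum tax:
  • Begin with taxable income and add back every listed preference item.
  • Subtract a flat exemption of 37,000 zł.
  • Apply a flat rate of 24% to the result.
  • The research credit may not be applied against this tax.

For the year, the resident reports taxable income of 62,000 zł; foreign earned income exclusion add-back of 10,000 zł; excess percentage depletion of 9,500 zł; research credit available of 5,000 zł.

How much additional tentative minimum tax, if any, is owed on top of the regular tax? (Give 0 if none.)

3,000 zł

Tentative minimum tax:
  Adjusted income: 62,000 zł + 10,000 zł + 9,500 zł = 81,500 zł
  Less exemption 37,000 zł → base 44,500 zł
  44,500 zł × 24% = 10,680 zł

Regular tax:
  36,000 zł × 15% = 5,400 zł
  26,000 zł × 28% = 7,280 zł
  → 12,680 zł
  Less research credit 5,000 zł → 7,680 zł

Excess of tentative minimum tax over regular tax: 10,680 zł − 7,680 zł = 3,000 zł.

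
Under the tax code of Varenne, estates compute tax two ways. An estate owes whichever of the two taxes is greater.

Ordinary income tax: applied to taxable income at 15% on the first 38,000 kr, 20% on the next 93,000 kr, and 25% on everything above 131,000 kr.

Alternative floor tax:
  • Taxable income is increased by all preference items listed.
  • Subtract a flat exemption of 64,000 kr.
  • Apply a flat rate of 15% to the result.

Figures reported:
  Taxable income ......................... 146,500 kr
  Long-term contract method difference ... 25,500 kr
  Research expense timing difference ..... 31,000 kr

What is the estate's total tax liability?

Alternative floor tax:
  Adjusted income: 146,500 kr + 25,500 kr + 31,000 kr = 203,000 kr
  Less exemption 64,000 kr → base 139,000 kr
  139,000 kr × 15% = 20,850 kr

Ordinary income tax:
  38,000 kr × 15% = 5,700 kr
  93,000 kr × 20% = 18,600 kr
  15,500 kr × 25% = 3,875 kr
  → 28,175 kr

28,175 kr > 20,850 kr, so the ordinary income tax governs.

28,175 kr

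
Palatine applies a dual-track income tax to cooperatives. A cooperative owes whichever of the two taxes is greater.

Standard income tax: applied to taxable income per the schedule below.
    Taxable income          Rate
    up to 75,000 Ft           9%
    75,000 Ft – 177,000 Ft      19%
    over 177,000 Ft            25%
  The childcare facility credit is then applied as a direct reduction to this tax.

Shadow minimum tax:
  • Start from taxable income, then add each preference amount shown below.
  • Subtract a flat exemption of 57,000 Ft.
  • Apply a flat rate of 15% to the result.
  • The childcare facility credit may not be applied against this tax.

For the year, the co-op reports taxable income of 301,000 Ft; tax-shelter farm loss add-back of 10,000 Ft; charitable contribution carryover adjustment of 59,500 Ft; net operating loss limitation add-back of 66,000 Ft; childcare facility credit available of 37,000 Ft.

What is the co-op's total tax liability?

56,925 Ft

Shadow minimum tax:
  Adjusted income: 301,000 Ft + 10,000 Ft + 59,500 Ft + 66,000 Ft = 436,500 Ft
  Less exemption 57,000 Ft → base 379,500 Ft
  379,500 Ft × 15% = 56,925 Ft

Standard income tax:
  75,000 Ft × 9% = 6,750 Ft
  102,000 Ft × 19% = 19,380 Ft
  124,000 Ft × 25% = 31,000 Ft
  → 57,130 Ft
  Less childcare facility credit 37,000 Ft → 20,130 Ft

56,925 Ft > 20,130 Ft, so the shadow minimum tax is the binding amount.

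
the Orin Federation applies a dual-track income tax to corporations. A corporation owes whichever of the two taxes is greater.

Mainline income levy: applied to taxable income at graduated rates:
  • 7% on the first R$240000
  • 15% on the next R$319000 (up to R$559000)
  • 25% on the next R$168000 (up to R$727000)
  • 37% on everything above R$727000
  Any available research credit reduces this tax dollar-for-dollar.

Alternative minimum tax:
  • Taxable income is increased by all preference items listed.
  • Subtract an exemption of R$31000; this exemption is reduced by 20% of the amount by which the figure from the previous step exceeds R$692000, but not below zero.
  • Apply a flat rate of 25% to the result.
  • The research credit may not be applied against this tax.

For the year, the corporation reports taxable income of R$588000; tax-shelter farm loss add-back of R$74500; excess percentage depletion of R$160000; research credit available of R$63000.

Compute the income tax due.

Mainline income levy:
  R$240000 × 7% = R$16800
  R$319000 × 15% = R$47850
  R$29000 × 25% = R$7250
  → R$71900
  Less research credit R$63000 → R$8900

Alternative minimum tax:
  Adjusted income: R$588000 + R$74500 + R$160000 = R$822500
  Exemption: R$31000 − 20% × (R$822500 − R$692000) = R$31000 − R$26100 = R$4900
  Base: R$822500 − R$4900 = R$817600
  R$817600 × 25% = R$204400

R$204400 > R$8900, so the alternative minimum tax is the binding amount.

R$204400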